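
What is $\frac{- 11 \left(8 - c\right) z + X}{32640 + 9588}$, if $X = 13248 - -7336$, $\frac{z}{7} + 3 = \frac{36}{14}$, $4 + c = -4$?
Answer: $\frac{5278}{10557} \approx 0.49995$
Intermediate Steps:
$c = -8$ ($c = -4 - 4 = -8$)
$z = -3$ ($z = -21 + 7 \cdot \frac{36}{14} = -21 + 7 \cdot 36 \cdot \frac{1}{14} = -21 + 7 \cdot \frac{18}{7} = -21 + 18 = -3$)
$X = 20584$ ($X = 13248 + 7336 = 20584$)
$\frac{- 11 \left(8 - c\right) z + X}{32640 + 9588} = \frac{- 11 \left(8 - -8\right) \left(-3\right) + 20584}{32640 + 9588} = \frac{- 11 \left(8 + 8\right) \left(-3\right) + 20584}{42228} = \left(\left(-11\right) 16 \left(-3\right) + 20584\right) \frac{1}{42228} = \left(\left(-176\right) \left(-3\right) + 20584\right) \frac{1}{42228} = \left(528 + 20584\right) \frac{1}{42228} = 21112 \cdot \frac{1}{42228} = \frac{5278}{10557}$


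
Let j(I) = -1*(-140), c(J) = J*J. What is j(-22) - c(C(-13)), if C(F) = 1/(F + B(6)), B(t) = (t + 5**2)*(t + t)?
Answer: 18043339/128881 ≈ 140.00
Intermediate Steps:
B(t) = 2*t*(25 + t) (B(t) = (t + 25)*(2*t) = (25 + t)*(2*t) = 2*t*(25 + t))
C(F) = 1/(372 + F) (C(F) = 1/(F + 2*6*(25 + 6)) = 1/(F + 2*6*31) = 1/(F + 372) = 1/(372 + F))
c(J) = J**2
j(I) = 140
j(-22) - c(C(-13)) = 140 - (1/(372 - 13))**2 = 140 - (1/359)**2 = 140 - 1*1/128881 = 140 - 1/128881 = 18043339/128881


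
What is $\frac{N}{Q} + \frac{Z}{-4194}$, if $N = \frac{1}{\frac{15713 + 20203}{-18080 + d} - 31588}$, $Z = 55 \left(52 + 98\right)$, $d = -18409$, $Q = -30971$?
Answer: $- \frac{1817991236440007}{924200636314096} \approx -1.9671$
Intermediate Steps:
$Z = 8250$ ($Z = 55 \cdot 150 = 8250$)
$N = - \frac{12163}{384216816}$ ($N = \frac{1}{\frac{15713 + 20203}{-18080 - 18409} - 31588} = \frac{1}{\frac{35916}{-36489} - 31588} = \frac{1}{35916 \left(- \frac{1}{36489}\right) - 31588} = \frac{1}{- \frac{11972}{12163} - 31588} = \frac{1}{- \frac{384216816}{12163}} = - \frac{12163}{384216816} \approx -3.1657 \cdot 10^{-5}$)
$\frac{N}{Q} + \frac{Z}{-4194} = - \frac{12163}{384216816 \left(-30971\right)} + \frac{8250}{-4194} = \left(- \frac{12163}{384216816}\right) \left(- \frac{1}{30971}\right) + 8250 \left(- \frac{1}{4194}\right) = \frac{12163}{11899579008336} - \frac{1375}{699} = - \frac{1817991236440007}{924200636314096}$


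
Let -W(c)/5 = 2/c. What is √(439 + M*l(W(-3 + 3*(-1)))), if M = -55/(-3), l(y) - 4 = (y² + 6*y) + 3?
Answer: √64929/9 ≈ 28.312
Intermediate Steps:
W(c) = -10/c
l(y) = 7 + y² + 6*y (l(y) = 4 + ((y² + 6*y) + 3) = 4 + (3 + y² + 6*y) = 7 + y² + 6*y)
M = 55/3 (M = -55*(-⅓) = 55/3 ≈ 18.333)
√(439 + M*l(W(-3 + 3*(-1)))) = √(439 + 55*(7 + (-10/(-3 + 3*(-1)))² + 6*(-10/(-3 + 3*(-1))))/3) = √(439 + 55*(7 + (-10/(-3 - 3))² + 6*(-10/(-3 - 3)))/3) = √(439 + 55*(7 + (-10/(-6))² + 6*(-10/(-6)))/3) = √(439 + 55*(7 + (-10*(-⅙))² + 6*(-10*(-⅙)))/3) = √(439 + 55*(7 + (5/3)² + 6*(5/3))/3) = √(439 + 55*(7 + 25/9 + 10)/3) = √(439 + (55/3)*(178/9)) = √(439 + 9790/27) = √(21643/27) = √64929/9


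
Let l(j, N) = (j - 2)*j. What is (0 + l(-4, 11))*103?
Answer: 2472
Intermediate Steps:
l(j, N) = j*(-2 + j) (l(j, N) = (-2 + j)*j = j*(-2 + j))
(0 + l(-4, 11))*103 = (0 - 4*(-2 - 4))*103 = (0 - 4*(-6))*103 = (0 + 24)*103 = 24*103 = 2472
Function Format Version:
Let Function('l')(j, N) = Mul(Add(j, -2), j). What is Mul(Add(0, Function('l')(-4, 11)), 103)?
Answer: 2472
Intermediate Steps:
Function('l')(j, N) = Mul(j, Add(-2, j)) (Function('l')(j, N) = Mul(Add(-2, j), j) = Mul(j, Add(-2, j)))
Mul(Add(0, Function('l')(-4, 11)), 103) = Mul(Add(0, Mul(-4, Add(-2, -4))), 103) = Mul(Add(0, Mul(-4, -6)), 103) = Mul(Add(0, 24), 103) = Mul(24, 103) = 2472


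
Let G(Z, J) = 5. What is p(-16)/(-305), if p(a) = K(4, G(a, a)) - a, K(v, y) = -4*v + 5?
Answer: -1/61 ≈ -0.016393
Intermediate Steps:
K(v, y) = 5 - 4*v
p(a) = -11 - a (p(a) = (5 - 4*4) - a = (5 - 16) - a = -11 - a)
p(-16)/(-305) = (-11 - 1*(-16))/(-305) = (-11 + 16)*(-1/305) = 5*(-1/305) = -1/61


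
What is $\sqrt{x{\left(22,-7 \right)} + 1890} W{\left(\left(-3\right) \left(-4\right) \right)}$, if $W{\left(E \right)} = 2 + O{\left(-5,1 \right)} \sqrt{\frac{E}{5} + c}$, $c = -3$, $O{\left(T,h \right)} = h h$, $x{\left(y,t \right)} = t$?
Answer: $\frac{\sqrt{1883} \left(10 + i \sqrt{15}\right)}{5} \approx 86.787 + 33.612 i$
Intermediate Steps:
$O{\left(T,h \right)} = h^{2}$
$W{\left(E \right)} = 2 + \sqrt{-3 + \frac{E}{5}}$ ($W{\left(E \right)} = 2 + 1^{2} \sqrt{\frac{E}{5} - 3} = 2 + 1 \sqrt{E \frac{1}{5} - 3} = 2 + 1 \sqrt{\frac{E}{5} - 3} = 2 + 1 \sqrt{-3 + \frac{E}{5}} = 2 + \sqrt{-3 + \frac{E}{5}}$)
$\sqrt{x{\left(22,-7 \right)} + 1890} W{\left(\left(-3\right) \left(-4\right) \right)} = \sqrt{-7 + 1890} \left(2 + \frac{\sqrt{-75 + 5 \left(\left(-3\right) \left(-4\right)\right)}}{5}\right) = \sqrt{1883} \left(2 + \frac{\sqrt{-75 + 5 \cdot 12}}{5}\right) = \sqrt{1883} \left(2 + \frac{\sqrt{-75 + 60}}{5}\right) = \sqrt{1883} \left(2 + \frac{\sqrt{-15}}{5}\right) = \sqrt{1883} \left(2 + \frac{i \sqrt{15}}{5}\right)$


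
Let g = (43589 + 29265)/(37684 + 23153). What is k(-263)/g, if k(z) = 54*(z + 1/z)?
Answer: -113618572830/9580301 ≈ -11860.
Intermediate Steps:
k(z) = 54*z + 54/z
g = 72854/60837 ≈ 1.1975
k(-263)/g = (54*(-263) + 54/(-263))/(72854/60837) = (-14202 + 54*(-1/263))*(60837/72854) = (-14202 - 54/263)*(60837/72854) = -3735180/263*60837/72854 = -113618572830/9580301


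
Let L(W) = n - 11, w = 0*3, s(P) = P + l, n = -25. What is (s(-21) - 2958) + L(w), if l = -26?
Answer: -3041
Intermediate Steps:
s(P) = -26 + P (s(P) = P - 26 = -26 + P)
w = 0
L(W) = -36 (L(W) = -25 - 11 = -36)
(s(-21) - 2958) + L(w) = ((-26 - 21) - 2958) - 36 = (-47 - 2958) - 36 = -3005 - 36 = -3041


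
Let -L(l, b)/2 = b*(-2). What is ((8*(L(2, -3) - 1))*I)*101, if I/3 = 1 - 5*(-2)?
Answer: -346632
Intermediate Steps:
L(l, b) = 4*b (L(l, b) = -2*b*(-2) = -(-4)*b = 4*b)
I = 33 (I = 3*(1 - 5*(-2)) = 3*(1 + 10) = 3*11 = 33)
((8*(L(2, -3) - 1))*I)*101 = ((8*(4*(-3) - 1))*33)*101 = ((8*(-12 - 1))*33)*101 = ((8*(-13))*33)*101 = -104*33*101 = -3432*101 = -346632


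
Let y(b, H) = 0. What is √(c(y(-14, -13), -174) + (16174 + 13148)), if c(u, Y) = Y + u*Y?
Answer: 2*√7287 ≈ 170.73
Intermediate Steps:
c(u, Y) = Y + Y*u
√(c(y(-14, -13), -174) + (16174 + 13148)) = √(-174*(1 + 0) + (16174 + 13148)) = √(-174*1 + 29322) = √(-174 + 29322) = √29148 = 2*√7287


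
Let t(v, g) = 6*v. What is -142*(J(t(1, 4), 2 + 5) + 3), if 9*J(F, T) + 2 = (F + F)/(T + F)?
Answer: -47854/117 ≈ -409.01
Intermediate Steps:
J(F, T) = -2/9 + 2*F/(9*(F + T)) (J(F, T) = -2/9 + ((F + F)/(T + F))/9 = -2/9 + ((2*F)/(F + T))/9 = -2/9 + (2*F/(F + T))/9 = -2/9 + 2*F/(9*(F + T)))
-142*(J(t(1, 4), 2 + 5) + 3) = -142*(-2*(2 + 5)/(9*(6*1) + 9*(2 + 5)) + 3) = -142*(-2*7/(9*6 + 9*7) + 3) = -142*(-2*7/(54 + 63) + 3) = -142*(-2*7/117 + 3) = -142*(-2*7*1/117 + 3) = -142*(-14/117 + 3) = -142*337/117 = -47854/117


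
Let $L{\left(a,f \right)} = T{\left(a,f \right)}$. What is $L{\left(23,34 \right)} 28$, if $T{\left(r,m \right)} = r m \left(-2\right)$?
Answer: $-43792$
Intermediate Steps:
$T{\left(r,m \right)} = - 2 m r$ ($T{\left(r,m \right)} = m r \left(-2\right) = - 2 m r$)
$L{\left(a,f \right)} = - 2 a f$ ($L{\left(a,f \right)} = - 2 f a = - 2 a f$)
$L{\left(23,34 \right)} 28 = \left(-2\right) 23 \cdot 34 \cdot 28 = \left(-1564\right) 28 = -43792$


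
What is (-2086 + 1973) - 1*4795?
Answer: -4908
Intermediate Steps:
(-2086 + 1973) - 1*4795 = -113 - 4795 = -4908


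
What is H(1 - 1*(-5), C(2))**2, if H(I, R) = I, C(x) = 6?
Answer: 36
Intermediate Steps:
H(1 - 1*(-5), C(2))**2 = (1 - 1*(-5))**2 = (1 + 5)**2 = 6**2 = 36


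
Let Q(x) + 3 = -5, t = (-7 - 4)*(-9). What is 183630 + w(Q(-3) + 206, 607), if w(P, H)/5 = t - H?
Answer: 181090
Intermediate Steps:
t = 99 (t = -11*(-9) = 99)
Q(x) = -8 (Q(x) = -3 - 5 = -8)
w(P, H) = 495 - 5*H (w(P, H) = 5*(99 - H) = 495 - 5*H)
183630 + w(Q(-3) + 206, 607) = 183630 + (495 - 5*607) = 183630 + (495 - 3035) = 183630 - 2540 = 181090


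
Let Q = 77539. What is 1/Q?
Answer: 1/77539 ≈ 1.2897e-5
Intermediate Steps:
1/Q = 1/77539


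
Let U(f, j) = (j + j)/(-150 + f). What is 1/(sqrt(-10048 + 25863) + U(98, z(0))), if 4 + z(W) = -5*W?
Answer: -26/2672731 + 169*sqrt(15815)/2672731 ≈ 0.0079421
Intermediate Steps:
z(W) = -4 - 5*W
U(f, j) = 2*j/(-150 + f) (U(f, j) = (2*j)/(-150 + f) = 2*j/(-150 + f))
1/(sqrt(-10048 + 25863) + U(98, z(0))) = 1/(sqrt(-10048 + 25863) + 2*(-4 - 5*0)/(-150 + 98)) = 1/(sqrt(15815) + 2*(-4 + 0)/(-52)) = 1/(sqrt(15815) + 2*(-4)*(-1/52)) = 1/(sqrt(15815) + 2/13) = 1/(2/13 + sqrt(15815))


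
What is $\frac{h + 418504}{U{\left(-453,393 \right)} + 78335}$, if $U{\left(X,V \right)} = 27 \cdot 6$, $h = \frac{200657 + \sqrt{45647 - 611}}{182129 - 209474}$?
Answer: $\frac{11443791223}{2146500465} - \frac{6 \sqrt{139}}{715500155} \approx 5.3314$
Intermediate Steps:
$h = - \frac{200657}{27345} - \frac{6 \sqrt{139}}{9115}$ ($h = \frac{200657 + \sqrt{45036}}{-27345} = \left(200657 + 18 \sqrt{139}\right) \left(- \frac{1}{27345}\right) = - \frac{200657}{27345} - \frac{6 \sqrt{139}}{9115} \approx -7.3457$)
$U{\left(X,V \right)} = 162$
$\frac{h + 418504}{U{\left(-453,393 \right)} + 78335} = \frac{\left(- \frac{200657}{27345} - \frac{6 \sqrt{139}}{9115}\right) + 418504}{162 + 78335} = \frac{\frac{11443791223}{27345} - \frac{6 \sqrt{139}}{9115}}{78497} = \left(\frac{11443791223}{27345} - \frac{6 \sqrt{139}}{9115}\right) \frac{1}{78497} = \frac{11443791223}{2146500465} - \frac{6 \sqrt{139}}{715500155}$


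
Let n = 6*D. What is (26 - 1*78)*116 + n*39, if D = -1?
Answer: -6266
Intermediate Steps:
n = -6 (n = 6*(-1) = -6)
(26 - 1*78)*116 + n*39 = (26 - 1*78)*116 - 6*39 = (26 - 78)*116 - 234 = -52*116 - 234 = -6032 - 234 = -6266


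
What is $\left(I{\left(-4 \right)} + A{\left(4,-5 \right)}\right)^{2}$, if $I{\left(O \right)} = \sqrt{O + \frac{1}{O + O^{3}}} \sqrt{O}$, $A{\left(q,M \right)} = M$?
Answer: $\frac{\left(85 + \sqrt{4641}\right)^{2}}{289} \approx 81.132$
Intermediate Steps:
$I{\left(O \right)} = \sqrt{O} \sqrt{O + \frac{1}{O + O^{3}}}$
$\left(I{\left(-4 \right)} + A{\left(4,-5 \right)}\right)^{2} = \left(\sqrt{-4} \sqrt{\frac{1 + \left(-4\right)^{2} + \left(-4\right)^{4}}{\left(-4\right) \left(1 + \left(-4\right)^{2}\right)}} - 5\right)^{2} = \left(2 i \sqrt{- \frac{1 + 16 + 256}{4 \left(1 + 16\right)}} - 5\right)^{2} = \left(2 i \sqrt{\left(- \frac{1}{4}\right) \frac{1}{17} \cdot 273} - 5\right)^{2} = \left(2 i \sqrt{- \frac{273}{68}} - 5\right)^{2} = \left(2 i \frac{i \sqrt{4641}}{34} - 5\right)^{2} = \left(- \frac{\sqrt{4641}}{17} - 5\right)^{2} = \left(-5 - \frac{\sqrt{4641}}{17}\right)^{2}$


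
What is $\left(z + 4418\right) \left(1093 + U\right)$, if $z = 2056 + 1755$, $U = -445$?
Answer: $5332392$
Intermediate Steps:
$z = 3811$
$\left(z + 4418\right) \left(1093 + U\right) = \left(3811 + 4418\right) \left(1093 - 445\right) = 8229 \cdot 648 = 5332392$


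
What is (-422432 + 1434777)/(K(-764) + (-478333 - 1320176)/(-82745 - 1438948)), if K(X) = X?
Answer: -513492766695/386924981 ≈ -1327.1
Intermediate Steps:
(-422432 + 1434777)/(K(-764) + (-478333 - 1320176)/(-82745 - 1438948)) = (-422432 + 1434777)/(-764 + (-478333 - 1320176)/(-82745 - 1438948)) = 1012345/(-764 - 1798509/(-1521693)) = 1012345/(-764 - 1798509*(-1/1521693)) = 1012345/(-764 + 599503/507231) = 1012345/(-386924981/507231) = 1012345*(-507231/386924981) = -513492766695/386924981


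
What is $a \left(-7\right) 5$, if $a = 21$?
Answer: $-735$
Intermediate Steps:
$a \left(-7\right) 5 = 21 \left(-7\right) 5 = \left(-147\right) 5 = -735$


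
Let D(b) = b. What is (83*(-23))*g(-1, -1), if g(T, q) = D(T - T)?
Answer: 0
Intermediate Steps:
g(T, q) = 0 (g(T, q) = T - T = 0)
(83*(-23))*g(-1, -1) = (83*(-23))*0 = -1909*0 = 0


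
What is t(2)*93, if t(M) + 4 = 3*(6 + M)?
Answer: 1860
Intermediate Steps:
t(M) = 14 + 3*M (t(M) = -4 + 3*(6 + M) = -4 + (18 + 3*M) = 14 + 3*M)
t(2)*93 = (14 + 3*2)*93 = (14 + 6)*93 = 20*93 = 1860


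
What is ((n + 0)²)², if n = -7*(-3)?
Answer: 194481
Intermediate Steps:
n = 21
((n + 0)²)² = ((21 + 0)²)² = (21²)² = 441² = 194481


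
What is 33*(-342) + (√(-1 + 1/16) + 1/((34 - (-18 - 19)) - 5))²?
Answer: -196663595/17424 + I*√15/132 ≈ -11287.0 + 0.029341*I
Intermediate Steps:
33*(-342) + (√(-1 + 1/16) + 1/((34 - (-18 - 19)) - 5))² = -11286 + (√(-1 + 1/16) + 1/((34 - 1*(-37)) - 5))² = -11286 + (√(-15/16) + 1/((34 + 37) - 5))² = -11286 + (I*√15/4 + 1/(71 - 5))² = -11286 + (I*√15/4 + 1/66)² = -11286 + (1/66 + I*√15/4)²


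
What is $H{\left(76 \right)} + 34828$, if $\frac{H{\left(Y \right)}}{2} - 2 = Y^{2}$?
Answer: $46384$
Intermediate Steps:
$H{\left(Y \right)} = 4 + 2 Y^{2}$
$H{\left(76 \right)} + 34828 = \left(4 + 2 \cdot 76^{2}\right) + 34828 = \left(4 + 2 \cdot 5776\right) + 34828 = \left(4 + 11552\right) + 34828 = 11556 + 34828 = 46384$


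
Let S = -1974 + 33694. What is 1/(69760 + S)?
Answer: 1/101480 ≈ 9.8542e-6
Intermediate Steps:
S = 31720
1/(69760 + S) = 1/(69760 + 31720) = 1/101480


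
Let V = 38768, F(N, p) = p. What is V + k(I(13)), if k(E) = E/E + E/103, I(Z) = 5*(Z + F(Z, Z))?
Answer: 3993337/103 ≈ 38770.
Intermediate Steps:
I(Z) = 10*Z (I(Z) = 5*(Z + Z) = 5*(2*Z) = 10*Z)
k(E) = 1 + E/103 (k(E) = 1 + E*(1/103) = 1 + E/103)
V + k(I(13)) = 38768 + (1 + (10*13)/103) = 38768 + (1 + (1/103)*130) = 38768 + (1 + 130/103) = 38768 + 233/103 = 3993337/103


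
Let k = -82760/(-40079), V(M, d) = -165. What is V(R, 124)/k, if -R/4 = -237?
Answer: -1322607/16552 ≈ -79.906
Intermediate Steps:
R = 948 (R = -4*(-237) = 948)
k = 82760/40079 (k = -82760*(-1/40079) = 82760/40079 ≈ 2.0649)
V(R, 124)/k = -165/82760/40079 = -165*40079/82760 = -1322607/16552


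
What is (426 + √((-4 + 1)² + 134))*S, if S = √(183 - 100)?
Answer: √83*(426 + √143) ≈ 3990.0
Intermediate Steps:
S = √83 ≈ 9.1104
(426 + √((-4 + 1)² + 134))*S = (426 + √((-4 + 1)² + 134))*√83 = (426 + √((-3)² + 134))*√83 = (426 + √(9 + 134))*√83 = (426 + √143)*√83 = √83*(426 + √143)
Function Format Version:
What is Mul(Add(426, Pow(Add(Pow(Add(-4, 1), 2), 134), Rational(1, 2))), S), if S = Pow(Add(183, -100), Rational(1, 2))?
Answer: Mul(Pow(83, Rational(1, 2)), Add(426, Pow(143, Rational(1, 2)))) ≈ 3990.0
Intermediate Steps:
S = Pow(83, Rational(1, 2)) ≈ 9.1104
Mul(Add(426, Pow(Add(Pow(Add(-4, 1), 2), 134), Rational(1, 2))), S) = Mul(Add(426, Pow(Add(Pow(Add(-4, 1), 2), 134), Rational(1, 2))), Pow(83, Rational(1, 2))) = Mul(Add(426, Pow(Add(Pow(-3, 2), 134), Rational(1, 2))), Pow(83, Rational(1, 2))) = Mul(Add(426, Pow(Add(9, 134), Rational(1, 2))), Pow(83, Rational(1, 2))) = Mul(Add(426, Pow(143, Rational(1, 2))), Pow(83, Rational(1, 2))) = Mul(Pow(83, Rational(1, 2)), Add(426, Pow(143, Rational(1, 2))))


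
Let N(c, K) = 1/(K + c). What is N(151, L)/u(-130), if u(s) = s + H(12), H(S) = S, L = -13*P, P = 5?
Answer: -1/10148 ≈ -9.8542e-5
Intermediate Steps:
L = -65 (L = -13*5 = -65)
u(s) = 12 + s (u(s) = s + 12 = 12 + s)
N(151, L)/u(-130) = 1/((-65 + 151)*(12 - 130)) = 1/(86*(-118)) = (1/86)*(-1/118) = -1/10148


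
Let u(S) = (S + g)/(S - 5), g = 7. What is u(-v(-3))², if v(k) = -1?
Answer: 4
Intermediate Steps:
u(S) = (7 + S)/(-5 + S) (u(S) = (S + 7)/(S - 5) = (7 + S)/(-5 + S))
u(-v(-3))² = ((7 - 1*(-1))/(-5 - 1*(-1)))² = ((7 + 1)/(-5 + 1))² = (8/(-4))² = (-¼*8)² = (-2)² = 4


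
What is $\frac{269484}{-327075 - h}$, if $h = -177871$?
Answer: $- \frac{67371}{37301} \approx -1.8061$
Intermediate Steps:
$\frac{269484}{-327075 - h} = \frac{269484}{-327075 - -177871} = \frac{269484}{-327075 + 177871} = \frac{269484}{-149204} = 269484 \left(- \frac{1}{149204}\right) = - \frac{67371}{37301}$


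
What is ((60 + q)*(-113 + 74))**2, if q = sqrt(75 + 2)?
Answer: 5592717 + 182520*sqrt(77) ≈ 7.1943e+6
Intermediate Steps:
q = sqrt(77) ≈ 8.7750
((60 + q)*(-113 + 74))**2 = ((60 + sqrt(77))*(-113 + 74))**2 = ((60 + sqrt(77))*(-39))**2 = (-2340 - 39*sqrt(77))**2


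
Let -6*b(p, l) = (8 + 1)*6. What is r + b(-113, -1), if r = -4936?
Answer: -4945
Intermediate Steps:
b(p, l) = -9 (b(p, l) = -(8 + 1)*6/6 = -3*6/2 = -1/6*54 = -9)
r + b(-113, -1) = -4936 - 9 = -4945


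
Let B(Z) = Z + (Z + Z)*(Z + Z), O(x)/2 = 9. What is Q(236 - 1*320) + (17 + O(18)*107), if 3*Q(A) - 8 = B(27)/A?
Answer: 162455/84 ≈ 1934.0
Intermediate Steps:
O(x) = 18 (O(x) = 2*9 = 18)
B(Z) = Z + 4*Z**2 (B(Z) = Z + (2*Z)*(2*Z) = Z + 4*Z**2)
Q(A) = 8/3 + 981/A (Q(A) = 8/3 + ((27*(1 + 4*27))/A)/3 = 8/3 + ((27*(1 + 108))/A)/3 = 8/3 + ((27*109)/A)/3 = 8/3 + (2943/A)/3 = 8/3 + 981/A)
Q(236 - 1*320) + (17 + O(18)*107) = (8/3 + 981/(236 - 1*320)) + (17 + 18*107) = (8/3 + 981/(236 - 320)) + (17 + 1926) = (8/3 + 981/(-84)) + 1943 = (8/3 + 981*(-1/84)) + 1943 = (8/3 - 327/28) + 1943 = -757/84 + 1943 = 162455/84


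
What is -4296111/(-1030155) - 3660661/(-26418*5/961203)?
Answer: 676889531588001/25410490 ≈ 2.6638e+7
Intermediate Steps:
-4296111/(-1030155) - 3660661/(-26418*5/961203) = -4296111*(-1/1030155) - 3660661/((-132090*1/961203)) = 1432037/343385 - 3660661/(-44030/320401) = 1432037/343385 - 3660661*(-320401/44030) = 1432037/343385 + 68992908533/2590 = 676889531588001/25410490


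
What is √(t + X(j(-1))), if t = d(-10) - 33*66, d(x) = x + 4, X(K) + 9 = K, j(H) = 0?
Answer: I*√2193 ≈ 46.829*I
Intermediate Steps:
X(K) = -9 + K
d(x) = 4 + x
t = -2184 (t = (4 - 10) - 33*66 = -6 - 2178 = -2184)
√(t + X(j(-1))) = √(-2184 + (-9 + 0)) = √(-2184 - 9) = √(-2193) = I*√2193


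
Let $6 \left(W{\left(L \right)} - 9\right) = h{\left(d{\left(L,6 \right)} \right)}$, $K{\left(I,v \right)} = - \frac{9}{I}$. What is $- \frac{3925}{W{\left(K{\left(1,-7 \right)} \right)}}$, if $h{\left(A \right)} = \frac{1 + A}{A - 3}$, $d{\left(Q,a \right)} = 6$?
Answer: $- \frac{70650}{169} \approx -418.05$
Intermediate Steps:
$h{\left(A \right)} = \frac{1 + A}{-3 + A}$
$W{\left(L \right)} = \frac{169}{18}$ ($W{\left(L \right)} = 9 + \frac{\frac{1}{-3 + 6} \left(1 + 6\right)}{6} = 9 + \frac{\frac{1}{3} \cdot 7}{6} = 9 + \frac{1}{6} \cdot \frac{7}{3} = 9 + \frac{7}{18} = \frac{169}{18}$)
$- \frac{3925}{W{\left(K{\left(1,-7 \right)} \right)}} = - \frac{3925}{\frac{169}{18}} = \left(-3925\right) \frac{18}{169} = - \frac{70650}{169}$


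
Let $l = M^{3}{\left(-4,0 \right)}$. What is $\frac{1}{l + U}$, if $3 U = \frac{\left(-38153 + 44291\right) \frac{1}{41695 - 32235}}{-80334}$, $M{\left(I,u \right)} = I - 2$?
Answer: $- \frac{11514540}{2487140671} \approx -0.0046296$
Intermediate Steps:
$M{\left(I,u \right)} = -2 + I$
$l = -216$ ($l = \left(-2 - 4\right)^{3} = \left(-6\right)^{3} = -216$)
$U = - \frac{31}{11514540}$ ($U = \frac{\frac{-38153 + 44291}{41695 - 32235} \frac{1}{-80334}}{3} = \frac{\frac{6138}{9460} \left(- \frac{1}{80334}\right)}{3} = \frac{6138 \cdot \frac{1}{9460} \left(- \frac{1}{80334}\right)}{3} = \frac{\frac{279}{430} \left(- \frac{1}{80334}\right)}{3} = \frac{1}{3} \left(- \frac{31}{3838180}\right) = - \frac{31}{11514540} \approx -2.6922 \cdot 10^{-6}$)
$\frac{1}{l + U} = \frac{1}{-216 - \frac{31}{11514540}} = \frac{1}{- \frac{2487140671}{11514540}} = - \frac{11514540}{2487140671}$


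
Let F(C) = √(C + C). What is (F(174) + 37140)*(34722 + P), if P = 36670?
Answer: 2651498880 + 142784*√87 ≈ 2.6528e+9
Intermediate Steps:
F(C) = √2*√C (F(C) = √(2*C) = √2*√C)
(F(174) + 37140)*(34722 + P) = (√2*√174 + 37140)*(34722 + 36670) = (2*√87 + 37140)*71392 = (37140 + 2*√87)*71392 = 2651498880 + 142784*√87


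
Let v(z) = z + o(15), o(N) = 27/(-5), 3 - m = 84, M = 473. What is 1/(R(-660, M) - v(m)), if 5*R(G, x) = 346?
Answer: 5/778 ≈ 0.0064267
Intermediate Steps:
R(G, x) = 346/5 (R(G, x) = (⅕)*346 = 346/5)
m = -81 (m = 3 - 1*84 = 3 - 84 = -81)
o(N) = -27/5 (o(N) = 27*(-⅕) = -27/5)
v(z) = -27/5 + z (v(z) = z - 27/5 = -27/5 + z)
1/(R(-660, M) - v(m)) = 1/(346/5 - (-27/5 - 81)) = 1/(346/5 - 1*(-432/5)) = 1/(346/5 + 432/5) = 1/(778/5) = 5/778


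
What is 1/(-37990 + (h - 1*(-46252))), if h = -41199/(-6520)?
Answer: 6520/53909439 ≈ 0.00012094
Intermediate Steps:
h = 41199/6520 (h = -41199*(-1/6520) = 41199/6520 ≈ 6.3189)
1/(-37990 + (h - 1*(-46252))) = 1/(-37990 + (41199/6520 - 1*(-46252))) = 1/(-37990 + (41199/6520 + 46252)) = 1/(-37990 + 301604239/6520) = 1/(53909439/6520) = 6520/53909439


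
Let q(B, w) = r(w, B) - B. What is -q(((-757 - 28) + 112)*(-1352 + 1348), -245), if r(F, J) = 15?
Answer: 2677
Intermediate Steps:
q(B, w) = 15 - B
-q(((-757 - 28) + 112)*(-1352 + 1348), -245) = -(15 - ((-757 - 28) + 112)*(-1352 + 1348)) = -(15 - (-785 + 112)*(-4)) = -(15 - (-673)*(-4)) = -(15 - 1*2692) = -(15 - 2692) = -1*(-2677) = 2677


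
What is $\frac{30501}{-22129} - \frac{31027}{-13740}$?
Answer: $\frac{267512743}{304052460} \approx 0.87982$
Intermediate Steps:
$\frac{30501}{-22129} - \frac{31027}{-13740} = 30501 \left(- \frac{1}{22129}\right) - - \frac{31027}{13740} = - \frac{30501}{22129} + \frac{31027}{13740} = \frac{267512743}{304052460}$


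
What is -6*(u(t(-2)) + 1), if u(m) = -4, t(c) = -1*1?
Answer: 18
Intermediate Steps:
t(c) = -1
-6*(u(t(-2)) + 1) = -6*(-4 + 1) = -6*(-3) = 18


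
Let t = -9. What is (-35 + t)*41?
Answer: -1804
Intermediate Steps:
(-35 + t)*41 = (-35 - 9)*41 = -44*41 = -1804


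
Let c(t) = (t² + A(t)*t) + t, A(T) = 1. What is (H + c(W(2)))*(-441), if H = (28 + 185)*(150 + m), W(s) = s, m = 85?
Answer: -22077783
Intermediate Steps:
H = 50055 (H = (28 + 185)*(150 + 85) = 213*235 = 50055)
c(t) = t² + 2*t (c(t) = (t² + 1*t) + t = (t² + t) + t = (t + t²) + t = t² + 2*t)
(H + c(W(2)))*(-441) = (50055 + 2*(2 + 2))*(-441) = (50055 + 2*4)*(-441) = (50055 + 8)*(-441) = 50063*(-441) = -22077783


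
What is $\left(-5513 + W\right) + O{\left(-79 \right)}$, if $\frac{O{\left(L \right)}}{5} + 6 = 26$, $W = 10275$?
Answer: $4862$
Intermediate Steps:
$O{\left(L \right)} = 100$ ($O{\left(L \right)} = -30 + 5 \cdot 26 = -30 + 130 = 100$)
$\left(-5513 + W\right) + O{\left(-79 \right)} = \left(-5513 + 10275\right) + 100 = 4762 + 100 = 4862$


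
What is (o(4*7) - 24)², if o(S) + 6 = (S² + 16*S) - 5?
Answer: 1432809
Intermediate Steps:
o(S) = -11 + S² + 16*S (o(S) = -6 + ((S² + 16*S) - 5) = -6 + (-5 + S² + 16*S) = -11 + S² + 16*S)
(o(4*7) - 24)² = ((-11 + (4*7)² + 16*(4*7)) - 24)² = ((-11 + 28² + 16*28) - 24)² = ((-11 + 784 + 448) - 24)² = (1221 - 24)² = 1197² = 1432809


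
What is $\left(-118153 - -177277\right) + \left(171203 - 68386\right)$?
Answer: $161941$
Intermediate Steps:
$\left(-118153 - -177277\right) + \left(171203 - 68386\right) = \left(-118153 + 177277\right) + \left(171203 - 68386\right) = 59124 + 102817 = 161941$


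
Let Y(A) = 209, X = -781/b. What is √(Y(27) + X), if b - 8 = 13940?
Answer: √83986297/634 ≈ 14.455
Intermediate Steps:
b = 13948 (b = 8 + 13940 = 13948)
X = -71/1268 (X = -781/13948 = -781*1/13948 = -71/1268 ≈ -0.055994)
√(Y(27) + X) = √(209 - 71/1268) = √(264941/1268) = √83986297/634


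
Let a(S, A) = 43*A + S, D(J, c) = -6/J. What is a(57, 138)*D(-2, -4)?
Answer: 17973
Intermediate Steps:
a(S, A) = S + 43*A
a(57, 138)*D(-2, -4) = (57 + 43*138)*(-6/(-2)) = (57 + 5934)*(-6*(-½)) = 5991*3 = 17973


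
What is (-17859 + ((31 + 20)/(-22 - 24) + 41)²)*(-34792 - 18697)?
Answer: 1841220769891/2116 ≈ 8.7014e+8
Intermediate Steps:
(-17859 + ((31 + 20)/(-22 - 24) + 41)²)*(-34792 - 18697) = (-17859 + (51/(-46) + 41)²)*(-53489) = (-17859 + (51*(-1/46) + 41)²)*(-53489) = (-17859 + (-51/46 + 41)²)*(-53489) = (-17859 + (1835/46)²)*(-53489) = (-17859 + 3367225/2116)*(-53489) = -34422419/2116*(-53489) = 1841220769891/2116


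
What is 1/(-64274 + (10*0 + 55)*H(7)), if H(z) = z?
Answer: -1/63889 ≈ -1.5652e-5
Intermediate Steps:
1/(-64274 + (10*0 + 55)*H(7)) = 1/(-64274 + (10*0 + 55)*7) = 1/(-64274 + (0 + 55)*7) = 1/(-64274 + 55*7) = 1/(-64274 + 385) = 1/(-63889) = -1/63889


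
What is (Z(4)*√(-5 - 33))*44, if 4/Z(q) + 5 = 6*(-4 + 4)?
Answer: -176*I*√38/5 ≈ -216.99*I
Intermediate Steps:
Z(q) = -⅘ (Z(q) = 4/(-5 + 6*(-4 + 4)) = 4/(-5 + 6*0) = 4/(-5 + 0) = 4/(-5) = 4*(-⅕) = -⅘)
(Z(4)*√(-5 - 33))*44 = -4*√(-5 - 33)/5*44 = -4*I*√38/5*44 = -176*I*√38/5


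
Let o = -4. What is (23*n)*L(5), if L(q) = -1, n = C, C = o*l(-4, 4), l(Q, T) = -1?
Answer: -92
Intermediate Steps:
C = 4 (C = -4*(-1) = 4)
n = 4
(23*n)*L(5) = (23*4)*(-1) = 92*(-1) = -92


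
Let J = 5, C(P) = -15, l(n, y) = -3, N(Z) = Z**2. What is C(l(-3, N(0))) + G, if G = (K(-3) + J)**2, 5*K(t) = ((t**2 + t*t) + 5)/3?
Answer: 6229/225 ≈ 27.684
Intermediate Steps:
K(t) = 1/3 + 2*t**2/15 (K(t) = (((t**2 + t*t) + 5)/3)/5 = (((t**2 + t**2) + 5)*(1/3))/5 = ((2*t**2 + 5)*(1/3))/5 = ((5 + 2*t**2)*(1/3))/5 = (5/3 + 2*t**2/3)/5 = 1/3 + 2*t**2/15)
G = 9604/225 (G = ((1/3 + (2/15)*(-3)**2) + 5)**2 = ((1/3 + (2/15)*9) + 5)**2 = ((1/3 + 6/5) + 5)**2 = (23/15 + 5)**2 = (98/15)**2 = 9604/225 ≈ 42.684)
C(l(-3, N(0))) + G = -15 + 9604/225 = 6229/225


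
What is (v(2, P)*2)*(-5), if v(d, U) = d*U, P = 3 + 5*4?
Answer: -460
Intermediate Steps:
P = 23 (P = 3 + 20 = 23)
v(d, U) = U*d
(v(2, P)*2)*(-5) = ((23*2)*2)*(-5) = (46*2)*(-5) = 92*(-5) = -460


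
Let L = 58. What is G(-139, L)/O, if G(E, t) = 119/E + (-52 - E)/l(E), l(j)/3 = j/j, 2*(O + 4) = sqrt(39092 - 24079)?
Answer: 20864/692637 + 2608*sqrt(15013)/692637 ≈ 0.49148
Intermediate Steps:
O = -4 + sqrt(15013)/2 (O = -4 + sqrt(39092 - 24079)/2 = -4 + sqrt(15013)/2 ≈ 57.264)
l(j) = 3 (l(j) = 3*(j/j) = 3*1 = 3)
G(E, t) = -52/3 + 119/E - E/3 (G(E, t) = 119/E + (-52 - E)/3 = 119/E + (-52 - E)*(1/3) = 119/E + (-52/3 - E/3) = -52/3 + 119/E - E/3)
G(-139, L)/O = ((1/3)*(357 - 1*(-139)*(52 - 139))/(-139))/(-4 + sqrt(15013)/2) = ((1/3)*(-1/139)*(357 - 1*(-139)*(-87)))/(-4 + sqrt(15013)/2) = ((1/3)*(-1/139)*(357 - 12093))/(-4 + sqrt(15013)/2) = ((1/3)*(-1/139)*(-11736))/(-4 + sqrt(15013)/2) = 3912/(139*(-4 + sqrt(15013)/2))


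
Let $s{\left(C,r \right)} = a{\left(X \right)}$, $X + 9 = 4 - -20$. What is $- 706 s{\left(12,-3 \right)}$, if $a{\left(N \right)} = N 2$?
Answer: $-21180$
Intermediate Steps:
$X = 15$ ($X = -9 + \left(4 - -20\right) = -9 + \left(4 + 20\right) = -9 + 24 = 15$)
$a{\left(N \right)} = 2 N$
$s{\left(C,r \right)} = 30$ ($s{\left(C,r \right)} = 2 \cdot 15 = 30$)
$- 706 s{\left(12,-3 \right)} = \left(-706\right) 30 = -21180$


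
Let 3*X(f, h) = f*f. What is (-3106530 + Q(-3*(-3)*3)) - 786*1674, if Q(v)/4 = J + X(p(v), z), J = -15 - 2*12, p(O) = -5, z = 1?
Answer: -13267250/3 ≈ -4.4224e+6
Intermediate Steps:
J = -39 (J = -15 - 24 = -39)
X(f, h) = f**2/3 (X(f, h) = (f*f)/3 = f**2/3)
Q(v) = -368/3 (Q(v) = 4*(-39 + (1/3)*(-5)**2) = 4*(-39 + (1/3)*25) = 4*(-39 + 25/3) = 4*(-92/3) = -368/3)
(-3106530 + Q(-3*(-3)*3)) - 786*1674 = (-3106530 - 368/3) - 786*1674 = -9319958/3 - 1315764 = -13267250/3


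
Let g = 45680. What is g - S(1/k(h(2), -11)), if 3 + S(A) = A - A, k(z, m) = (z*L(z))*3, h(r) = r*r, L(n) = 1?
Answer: 45683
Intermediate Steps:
h(r) = r**2
k(z, m) = 3*z (k(z, m) = (z*1)*3 = z*3 = 3*z)
S(A) = -3 (S(A) = -3 + (A - A) = -3 + 0 = -3)
g - S(1/k(h(2), -11)) = 45680 - 1*(-3) = 45680 + 3 = 45683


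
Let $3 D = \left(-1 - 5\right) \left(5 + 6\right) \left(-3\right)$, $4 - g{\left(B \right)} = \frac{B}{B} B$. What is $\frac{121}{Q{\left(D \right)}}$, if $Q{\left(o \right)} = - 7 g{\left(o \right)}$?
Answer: $\frac{121}{434} \approx 0.2788$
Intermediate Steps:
$g{\left(B \right)} = 4 - B$ ($g{\left(B \right)} = 4 - \frac{B}{B} B = 4 - 1 B = 4 - B$)
$D = 66$ ($D = \frac{\left(-1 - 5\right) \left(5 + 6\right) \left(-3\right)}{3} = \frac{\left(-6\right) 11 \left(-3\right)}{3} = \frac{\left(-6\right) \left(-33\right)}{3} = \frac{1}{3} \cdot 198 = 66$)
$Q{\left(o \right)} = -28 + 7 o$ ($Q{\left(o \right)} = - 7 \left(4 - o\right) = -28 + 7 o$)
$\frac{121}{Q{\left(D \right)}} = \frac{121}{-28 + 7 \cdot 66} = \frac{121}{-28 + 462} = \frac{121}{434}$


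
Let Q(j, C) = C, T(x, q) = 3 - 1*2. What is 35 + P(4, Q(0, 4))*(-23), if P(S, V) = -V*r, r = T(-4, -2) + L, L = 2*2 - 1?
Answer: 403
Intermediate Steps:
T(x, q) = 1 (T(x, q) = 3 - 2 = 1)
L = 3 (L = 4 - 1 = 3)
r = 4 (r = 1 + 3 = 4)
P(S, V) = -4*V (P(S, V) = -V*4 = -4*V)
35 + P(4, Q(0, 4))*(-23) = 35 - 4*4*(-23) = 35 - 16*(-23) = 35 + 368 = 403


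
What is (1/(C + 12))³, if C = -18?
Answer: -1/216 ≈ -0.0046296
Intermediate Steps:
(1/(C + 12))³ = (1/(-18 + 12))³ = (1/(-6))³ = (-⅙)³ = -1/216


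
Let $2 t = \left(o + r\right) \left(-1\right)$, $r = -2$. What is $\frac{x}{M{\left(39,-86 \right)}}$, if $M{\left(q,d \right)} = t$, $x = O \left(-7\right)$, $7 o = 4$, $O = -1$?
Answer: $\frac{49}{5} \approx 9.8$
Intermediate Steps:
$o = \frac{4}{7}$ ($o = \frac{1}{7} \cdot 4 = \frac{4}{7} \approx 0.57143$)
$t = \frac{5}{7}$ ($t = \frac{\left(\frac{4}{7} - 2\right) \left(-1\right)}{2} = \frac{\left(- \frac{10}{7}\right) \left(-1\right)}{2} = \frac{1}{2} \cdot \frac{10}{7} = \frac{5}{7} \approx 0.71429$)
$x = 7$ ($x = \left(-1\right) \left(-7\right) = 7$)
$M{\left(q,d \right)} = \frac{5}{7}$
$\frac{x}{M{\left(39,-86 \right)}} = \frac{7}{\frac{5}{7}} = 7 \cdot \frac{7}{5} = \frac{49}{5}$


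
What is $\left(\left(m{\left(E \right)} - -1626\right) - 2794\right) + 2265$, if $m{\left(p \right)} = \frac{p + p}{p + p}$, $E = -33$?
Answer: $1098$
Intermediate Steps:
$m{\left(p \right)} = 1$ ($m{\left(p \right)} = \frac{2 p}{2 p} = 2 p \frac{1}{2 p} = 1$)
$\left(\left(m{\left(E \right)} - -1626\right) - 2794\right) + 2265 = \left(\left(1 - -1626\right) - 2794\right) + 2265 = \left(\left(1 + 1626\right) - 2794\right) + 2265 = \left(1627 - 2794\right) + 2265 = -1167 + 2265 = 1098$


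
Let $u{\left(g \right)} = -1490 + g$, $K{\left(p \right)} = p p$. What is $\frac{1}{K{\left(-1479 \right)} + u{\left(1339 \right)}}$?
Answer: $\frac{1}{2187290} \approx 4.5719 \cdot 10^{-7}$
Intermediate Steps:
$K{\left(p \right)} = p^{2}$
$\frac{1}{K{\left(-1479 \right)} + u{\left(1339 \right)}} = \frac{1}{\left(-1479\right)^{2} + \left(-1490 + 1339\right)} = \frac{1}{2187441 - 151} = \frac{1}{2187290}$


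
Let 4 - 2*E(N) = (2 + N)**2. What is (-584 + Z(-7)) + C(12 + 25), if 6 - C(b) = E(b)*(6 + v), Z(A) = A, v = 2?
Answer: 5483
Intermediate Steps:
E(N) = 2 - (2 + N)**2/2
C(b) = -10 + 4*(2 + b)**2 (C(b) = 6 - (2 - (2 + b)**2/2)*(6 + 2) = 6 - (2 - (2 + b)**2/2)*8 = 6 - (16 - 4*(2 + b)**2) = 6 + (-16 + 4*(2 + b)**2) = -10 + 4*(2 + b)**2)
(-584 + Z(-7)) + C(12 + 25) = (-584 - 7) + (-10 + 4*(2 + (12 + 25))**2) = -591 + (-10 + 4*(2 + 37)**2) = -591 + (-10 + 4*39**2) = -591 + (-10 + 4*1521) = -591 + (-10 + 6084) = -591 + 6074 = 5483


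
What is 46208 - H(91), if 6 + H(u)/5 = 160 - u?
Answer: 45893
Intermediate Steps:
H(u) = 770 - 5*u (H(u) = -30 + 5*(160 - u) = -30 + (800 - 5*u) = 770 - 5*u)
46208 - H(91) = 46208 - (770 - 5*91) = 46208 - (770 - 455) = 46208 - 1*315 = 46208 - 315 = 45893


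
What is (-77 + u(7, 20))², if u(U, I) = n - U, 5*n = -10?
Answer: 7396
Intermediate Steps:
n = -2 (n = (⅕)*(-10) = -2)
u(U, I) = -2 - U
(-77 + u(7, 20))² = (-77 + (-2 - 1*7))² = (-77 + (-2 - 7))² = (-77 - 9)² = (-86)² = 7396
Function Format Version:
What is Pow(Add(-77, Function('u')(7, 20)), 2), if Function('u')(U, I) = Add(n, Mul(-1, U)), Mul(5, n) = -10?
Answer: 7396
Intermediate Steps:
n = -2 (n = Mul(Rational(1, 5), -10) = -2)
Function('u')(U, I) = Add(-2, Mul(-1, U))
Pow(Add(-77, Function('u')(7, 20)), 2) = Pow(Add(-77, Add(-2, Mul(-1, 7))), 2) = Pow(Add(-77, Add(-2, -7)), 2) = Pow(Add(-77, -9), 2) = Pow(-86, 2) = 7396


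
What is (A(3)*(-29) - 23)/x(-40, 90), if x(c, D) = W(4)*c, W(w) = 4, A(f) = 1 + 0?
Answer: 13/40 ≈ 0.32500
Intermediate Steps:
A(f) = 1
x(c, D) = 4*c
(A(3)*(-29) - 23)/x(-40, 90) = (1*(-29) - 23)/((4*(-40))) = (-29 - 23)/(-160) = -52*(-1/160) = 13/40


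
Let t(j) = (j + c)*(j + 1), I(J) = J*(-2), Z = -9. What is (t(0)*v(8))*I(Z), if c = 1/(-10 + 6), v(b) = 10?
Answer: -45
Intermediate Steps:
I(J) = -2*J
c = -¼ (c = 1/(-4) = -¼ ≈ -0.25000)
t(j) = (1 + j)*(-¼ + j) (t(j) = (j - ¼)*(j + 1) = (-¼ + j)*(1 + j) = (1 + j)*(-¼ + j))
(t(0)*v(8))*I(Z) = ((-¼ + 0² + (¾)*0)*10)*(-2*(-9)) = ((-¼ + 0 + 0)*10)*18 = -¼*10*18 = -5/2*18 = -45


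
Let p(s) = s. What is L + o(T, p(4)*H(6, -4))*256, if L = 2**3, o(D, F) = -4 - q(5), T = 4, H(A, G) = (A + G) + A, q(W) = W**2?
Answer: -7416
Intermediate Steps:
H(A, G) = G + 2*A
o(D, F) = -29 (o(D, F) = -4 - 1*5**2 = -4 - 1*25 = -4 - 25 = -29)
L = 8
L + o(T, p(4)*H(6, -4))*256 = 8 - 29*256 = 8 - 7424 = -7416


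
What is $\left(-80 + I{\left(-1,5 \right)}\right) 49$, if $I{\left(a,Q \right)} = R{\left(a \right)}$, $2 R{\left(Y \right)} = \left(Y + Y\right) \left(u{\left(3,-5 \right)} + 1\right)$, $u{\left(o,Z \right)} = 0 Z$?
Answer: $-3969$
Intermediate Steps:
$u{\left(o,Z \right)} = 0$
$R{\left(Y \right)} = Y$ ($R{\left(Y \right)} = \frac{\left(Y + Y\right) \left(0 + 1\right)}{2} = \frac{2 Y 1}{2} = \frac{2 Y}{2} = Y$)
$I{\left(a,Q \right)} = a$
$\left(-80 + I{\left(-1,5 \right)}\right) 49 = \left(-80 - 1\right) 49 = \left(-81\right) 49 = -3969$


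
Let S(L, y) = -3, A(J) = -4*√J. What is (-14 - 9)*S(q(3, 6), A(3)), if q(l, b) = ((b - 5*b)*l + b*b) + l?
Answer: 69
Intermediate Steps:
q(l, b) = l + b² - 4*b*l (q(l, b) = ((-4*b)*l + b²) + l = (-4*b*l + b²) + l = (b² - 4*b*l) + l = l + b² - 4*b*l)
(-14 - 9)*S(q(3, 6), A(3)) = (-14 - 9)*(-3) = -23*(-3) = 69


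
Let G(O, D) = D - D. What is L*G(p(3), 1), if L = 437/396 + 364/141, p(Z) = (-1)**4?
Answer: 0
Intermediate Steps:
p(Z) = 1
G(O, D) = 0
L = 68587/18612 (L = 437*(1/396) + 364*(1/141) = 437/396 + 364/141 = 68587/18612 ≈ 3.6851)
L*G(p(3), 1) = (68587/18612)*0 = 0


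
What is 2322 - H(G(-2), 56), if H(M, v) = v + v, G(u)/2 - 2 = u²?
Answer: 2210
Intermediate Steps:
G(u) = 4 + 2*u²
H(M, v) = 2*v
2322 - H(G(-2), 56) = 2322 - 2*56 = 2322 - 1*112 = 2322 - 112 = 2210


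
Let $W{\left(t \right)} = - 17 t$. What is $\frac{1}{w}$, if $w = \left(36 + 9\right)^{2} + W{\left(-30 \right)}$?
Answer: $\frac{1}{2535} \approx 0.00039448$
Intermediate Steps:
$w = 2535$ ($w = \left(36 + 9\right)^{2} - -510 = 45^{2} + 510 = 2025 + 510 = 2535$)
$\frac{1}{w} = \frac{1}{2535}$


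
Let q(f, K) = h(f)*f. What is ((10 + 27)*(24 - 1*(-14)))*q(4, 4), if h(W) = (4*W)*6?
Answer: 539904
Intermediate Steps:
h(W) = 24*W
q(f, K) = 24*f² (q(f, K) = (24*f)*f = 24*f²)
((10 + 27)*(24 - 1*(-14)))*q(4, 4) = ((10 + 27)*(24 - 1*(-14)))*(24*4²) = (37*(24 + 14))*(24*16) = (37*38)*384 = 1406*384 = 539904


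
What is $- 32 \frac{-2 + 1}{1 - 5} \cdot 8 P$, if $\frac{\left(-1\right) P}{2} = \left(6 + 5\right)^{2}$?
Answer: $15488$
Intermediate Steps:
$P = -242$ ($P = - 2 \left(6 + 5\right)^{2} = - 2 \cdot 11^{2} = \left(-2\right) 121 = -242$)
$- 32 \frac{-2 + 1}{1 - 5} \cdot 8 P = - 32 \frac{-2 + 1}{1 - 5} \cdot 8 \left(-242\right) = - 32 - \frac{1}{-4} \cdot 8 \left(-242\right) = - 32 \left(-1\right) \left(- \frac{1}{4}\right) 8 \left(-242\right) = - 32 \cdot \frac{1}{4} \cdot 8 \left(-242\right) = \left(-32\right) 2 \left(-242\right) = \left(-64\right) \left(-242\right) = 15488$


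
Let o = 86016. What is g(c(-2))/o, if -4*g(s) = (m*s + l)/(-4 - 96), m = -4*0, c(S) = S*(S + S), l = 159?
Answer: 53/11468800 ≈ 4.6212e-6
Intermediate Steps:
c(S) = 2*S**2 (c(S) = S*(2*S) = 2*S**2)
m = 0
g(s) = 159/400 (g(s) = -(0*s + 159)/(4*(-4 - 96)) = -(0 + 159)/(4*(-100)) = -159*(-1)/(4*100) = -1/4*(-159/100) = 159/400)
g(c(-2))/o = (159/400)/86016 = (159/400)*(1/86016) = 53/11468800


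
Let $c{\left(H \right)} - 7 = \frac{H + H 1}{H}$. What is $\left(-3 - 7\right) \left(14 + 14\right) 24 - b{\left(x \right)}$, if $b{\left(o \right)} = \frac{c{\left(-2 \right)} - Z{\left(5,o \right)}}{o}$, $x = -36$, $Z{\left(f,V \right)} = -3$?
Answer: $- \frac{20159}{3} \approx -6719.7$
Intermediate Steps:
$c{\left(H \right)} = 9$ ($c{\left(H \right)} = 7 + \frac{H + H 1}{H} = 7 + \frac{H + H}{H} = 7 + \frac{2 H}{H} = 7 + 2 = 9$)
$b{\left(o \right)} = \frac{12}{o}$ ($b{\left(o \right)} = \frac{9 - -3}{o} = \frac{9 + 3}{o} = \frac{12}{o}$)
$\left(-3 - 7\right) \left(14 + 14\right) 24 - b{\left(x \right)} = \left(-3 - 7\right) \left(14 + 14\right) 24 - \frac{12}{-36} = \left(-10\right) 28 \cdot 24 - 12 \left(- \frac{1}{36}\right) = \left(-280\right) 24 - - \frac{1}{3} = -6720 + \frac{1}{3} = - \frac{20159}{3}$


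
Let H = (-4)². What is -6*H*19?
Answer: -1824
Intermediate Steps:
H = 16
-6*H*19 = -96*19 = -6*304 = -1824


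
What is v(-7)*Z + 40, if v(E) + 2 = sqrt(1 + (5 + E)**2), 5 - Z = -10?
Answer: 10 + 15*sqrt(5) ≈ 43.541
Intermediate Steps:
Z = 15 (Z = 5 - 1*(-10) = 5 + 10 = 15)
v(E) = -2 + sqrt(1 + (5 + E)**2)
v(-7)*Z + 40 = (-2 + sqrt(1 + (5 - 7)**2))*15 + 40 = (-2 + sqrt(1 + (-2)**2))*15 + 40 = (-2 + sqrt(1 + 4))*15 + 40 = (-2 + sqrt(5))*15 + 40 = (-30 + 15*sqrt(5)) + 40 = 10 + 15*sqrt(5)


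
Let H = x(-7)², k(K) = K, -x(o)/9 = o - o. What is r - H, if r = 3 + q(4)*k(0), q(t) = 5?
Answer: 3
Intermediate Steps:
x(o) = 0 (x(o) = -9*(o - o) = -9*0 = 0)
H = 0 (H = 0² = 0)
r = 3 (r = 3 + 5*0 = 3 + 0 = 3)
r - H = 3 - 1*0 = 3 + 0 = 3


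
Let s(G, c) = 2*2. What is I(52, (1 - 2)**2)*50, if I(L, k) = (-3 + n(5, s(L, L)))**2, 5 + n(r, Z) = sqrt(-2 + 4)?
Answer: 3300 - 800*sqrt(2) ≈ 2168.6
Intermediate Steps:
s(G, c) = 4
n(r, Z) = -5 + sqrt(2) (n(r, Z) = -5 + sqrt(-2 + 4) = -5 + sqrt(2))
I(L, k) = (-8 + sqrt(2))**2 (I(L, k) = (-3 + (-5 + sqrt(2)))**2 = (-8 + sqrt(2))**2)
I(52, (1 - 2)**2)*50 = (8 - sqrt(2))**2*50 = 50*(8 - sqrt(2))**2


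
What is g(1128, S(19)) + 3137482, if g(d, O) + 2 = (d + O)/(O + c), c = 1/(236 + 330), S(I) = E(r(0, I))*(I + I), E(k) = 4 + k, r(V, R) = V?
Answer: 269927541320/86033 ≈ 3.1375e+6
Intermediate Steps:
S(I) = 8*I (S(I) = (4 + 0)*(I + I) = 4*(2*I) = 8*I)
c = 1/566 ≈ 0.0017668
g(d, O) = -2 + (O + d)/(1/566 + O) (g(d, O) = -2 + (d + O)/(O + 1/566) = -2 + (O + d)/(1/566 + O))
g(1128, S(19)) + 3137482 = 2*(-1 - 2264*19 + 283*1128)/(1 + 566*(8*19)) + 3137482 = 2*(-1 - 283*152 + 319224)/(1 + 566*152) + 3137482 = 2*(-1 - 43016 + 319224)/(1 + 86032) + 3137482 = 2*276207/86033 + 3137482 = 2*(1/86033)*276207 + 3137482 = 552414/86033 + 3137482 = 269927541320/86033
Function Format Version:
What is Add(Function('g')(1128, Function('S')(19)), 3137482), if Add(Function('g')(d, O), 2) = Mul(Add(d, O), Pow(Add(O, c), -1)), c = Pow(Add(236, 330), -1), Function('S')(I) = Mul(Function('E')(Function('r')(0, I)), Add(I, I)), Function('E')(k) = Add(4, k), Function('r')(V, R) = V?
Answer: Rational(269927541320, 86033) ≈ 3.1375e+6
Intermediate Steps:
Function('S')(I) = Mul(8, I) (Function('S')(I) = Mul(Add(4, 0), Add(I, I)) = Mul(4, Mul(2, I)) = Mul(8, I))
c = Rational(1, 566) (c = Pow(566, -1) = Rational(1, 566) ≈ 0.0017668)
Function('g')(d, O) = Add(-2, Mul(Pow(Add(Rational(1, 566), O), -1), Add(O, d))) (Function('g')(d, O) = Add(-2, Mul(Add(d, O), Pow(Add(O, Rational(1, 566)), -1))) = Add(-2, Mul(Add(O, d), Pow(Add(Rational(1, 566), O), -1))) = Add(-2, Mul(Pow(Add(Rational(1, 566), O), -1), Add(O, d))))
Add(Function('g')(1128, Function('S')(19)), 3137482) = Add(Mul(2, Pow(Add(1, Mul(566, Mul(8, 19))), -1), Add(-1, Mul(-283, Mul(8, 19)), Mul(283, 1128))), 3137482) = Add(Mul(2, Pow(Add(1, Mul(566, 152)), -1), Add(-1, Mul(-283, 152), 319224)), 3137482) = Add(Mul(2, Pow(Add(1, 86032), -1), Add(-1, -43016, 319224)), 3137482) = Add(Mul(2, Pow(86033, -1), 276207), 3137482) = Add(Mul(2, Rational(1, 86033), 276207), 3137482) = Add(Rational(552414, 86033), 3137482) = Rational(269927541320, 86033)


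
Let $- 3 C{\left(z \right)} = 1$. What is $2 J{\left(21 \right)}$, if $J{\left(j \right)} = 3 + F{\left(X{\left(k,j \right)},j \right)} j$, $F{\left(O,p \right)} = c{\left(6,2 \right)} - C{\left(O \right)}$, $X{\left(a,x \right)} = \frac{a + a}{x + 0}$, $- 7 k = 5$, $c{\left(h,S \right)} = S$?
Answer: $104$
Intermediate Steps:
$C{\left(z \right)} = - \frac{1}{3}$ ($C{\left(z \right)} = \left(- \frac{1}{3}\right) 1 = - \frac{1}{3}$)
$k = - \frac{5}{7}$ ($k = \left(- \frac{1}{7}\right) 5 = - \frac{5}{7} \approx -0.71429$)
$X{\left(a,x \right)} = \frac{2 a}{x}$
$F{\left(O,p \right)} = \frac{7}{3}$ ($F{\left(O,p \right)} = 2 - - \frac{1}{3} = 2 + \frac{1}{3} = \frac{7}{3}$)
$J{\left(j \right)} = 3 + \frac{7 j}{3}$
$2 J{\left(21 \right)} = 2 \left(3 + \frac{7}{3} \cdot 21\right) = 2 \left(3 + 49\right) = 2 \cdot 52 = 104$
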